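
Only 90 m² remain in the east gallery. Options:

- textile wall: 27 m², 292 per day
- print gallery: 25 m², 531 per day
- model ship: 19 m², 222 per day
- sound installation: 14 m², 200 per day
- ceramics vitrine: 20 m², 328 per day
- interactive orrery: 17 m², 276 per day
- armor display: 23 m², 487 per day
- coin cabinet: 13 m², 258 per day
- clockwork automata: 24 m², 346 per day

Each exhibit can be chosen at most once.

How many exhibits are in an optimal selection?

The maximum expected visitors within 90 m² is 1640.
print gallery + interactive orrery + armor display + clockwork automata hits 1640 at 89 m².
Any selection reaching 1640 contains exactly 4 exhibits.

4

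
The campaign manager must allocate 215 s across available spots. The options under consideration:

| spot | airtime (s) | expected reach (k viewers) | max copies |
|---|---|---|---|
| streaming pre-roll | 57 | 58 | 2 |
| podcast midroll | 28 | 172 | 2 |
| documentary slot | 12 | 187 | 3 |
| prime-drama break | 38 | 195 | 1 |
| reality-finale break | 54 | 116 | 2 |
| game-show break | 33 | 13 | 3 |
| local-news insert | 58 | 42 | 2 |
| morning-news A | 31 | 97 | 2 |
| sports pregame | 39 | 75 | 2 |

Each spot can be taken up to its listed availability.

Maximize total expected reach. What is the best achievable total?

Density check — documentary slot 15.58, podcast midroll 6.14, prime-drama break 5.13 are the best per s.
Taking the top-ratio spots first gives 2×podcast midroll + 3×documentary slot + prime-drama break + 2×morning-news A for 1294 (192 s).
Dropping morning-news A frees 31 s; slotting in reality-finale break (54 s) lifts the total to 1313 at 215 s.

1313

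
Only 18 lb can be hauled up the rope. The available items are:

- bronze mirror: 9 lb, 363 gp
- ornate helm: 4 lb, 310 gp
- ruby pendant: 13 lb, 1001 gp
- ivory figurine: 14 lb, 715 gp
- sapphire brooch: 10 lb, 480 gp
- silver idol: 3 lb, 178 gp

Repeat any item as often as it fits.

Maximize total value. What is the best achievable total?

Ranking by ratio (value/lb): ornate helm 77.50, ruby pendant 77.00, silver idol 59.33, ivory figurine 51.07.
Filling by ratio: 4×ornate helm for 1240, with 2 lb left unused.
The 12 lb tied up in 3×ornate helm is better spent on ruby pendant — total rises to 1311 (17 lb).

1311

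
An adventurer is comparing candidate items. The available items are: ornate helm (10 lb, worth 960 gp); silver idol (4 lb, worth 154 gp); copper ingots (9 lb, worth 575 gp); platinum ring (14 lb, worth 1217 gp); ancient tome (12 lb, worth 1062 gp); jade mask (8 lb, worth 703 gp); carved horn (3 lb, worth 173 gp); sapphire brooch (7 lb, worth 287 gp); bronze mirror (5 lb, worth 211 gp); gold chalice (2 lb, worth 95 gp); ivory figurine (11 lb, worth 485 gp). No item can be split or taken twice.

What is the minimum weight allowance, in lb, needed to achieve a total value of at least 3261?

38

Minimise lb subject to total value ≥ 3261.
Taking ornate helm + platinum ring + ancient tome + gold chalice gives 3334 (≥ 3261) for 38 lb.
No combination under 38 lb hits 3261.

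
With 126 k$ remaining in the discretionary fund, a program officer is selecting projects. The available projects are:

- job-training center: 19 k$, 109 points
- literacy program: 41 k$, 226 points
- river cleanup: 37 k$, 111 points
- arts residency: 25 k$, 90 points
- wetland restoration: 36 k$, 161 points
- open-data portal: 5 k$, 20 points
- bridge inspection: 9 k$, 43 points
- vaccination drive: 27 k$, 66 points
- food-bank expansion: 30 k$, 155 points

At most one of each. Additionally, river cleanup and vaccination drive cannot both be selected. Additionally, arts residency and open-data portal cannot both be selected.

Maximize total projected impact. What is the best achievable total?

Greedy by ratio would take job-training center + literacy program + open-data portal + bridge inspection + food-bank expansion: 104 k$ used, total 553.
Dropping open-data portal and bridge inspection frees 14 k$; slotting in wetland restoration (36 k$) lifts the total to 651 at 126 k$.
Runner-up job-training center + literacy program + arts residency + bridge inspection + food-bank expansion tops out at 623.

651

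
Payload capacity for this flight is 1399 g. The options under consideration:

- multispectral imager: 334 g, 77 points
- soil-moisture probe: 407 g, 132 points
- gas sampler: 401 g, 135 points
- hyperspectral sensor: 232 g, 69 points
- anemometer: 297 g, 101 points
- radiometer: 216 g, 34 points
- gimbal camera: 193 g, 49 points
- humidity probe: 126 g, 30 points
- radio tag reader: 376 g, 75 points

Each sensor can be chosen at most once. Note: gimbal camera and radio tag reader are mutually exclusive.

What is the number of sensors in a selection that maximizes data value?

The maximum data value within 1399 g is 437.
soil-moisture probe + gas sampler + hyperspectral sensor + anemometer hits 437 at 1337 g.
Every optimal selection uses 4 sensors.

4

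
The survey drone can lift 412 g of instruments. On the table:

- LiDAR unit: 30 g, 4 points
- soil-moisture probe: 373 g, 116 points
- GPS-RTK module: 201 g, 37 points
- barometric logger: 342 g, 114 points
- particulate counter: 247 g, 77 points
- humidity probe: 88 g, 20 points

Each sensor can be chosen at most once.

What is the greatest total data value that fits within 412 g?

Filling by ratio: LiDAR unit + barometric logger for 118, with 40 g left unused.
Replace barometric logger with soil-moisture probe: the trade gains 2 net, giving 120 at 403 g.

120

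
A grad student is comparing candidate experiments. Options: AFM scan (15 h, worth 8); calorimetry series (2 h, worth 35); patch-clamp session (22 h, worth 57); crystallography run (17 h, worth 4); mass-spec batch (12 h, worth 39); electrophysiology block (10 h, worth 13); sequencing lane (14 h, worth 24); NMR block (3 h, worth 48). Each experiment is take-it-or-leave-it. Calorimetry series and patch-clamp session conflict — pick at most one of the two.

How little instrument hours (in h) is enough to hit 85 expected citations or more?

15

Minimise h subject to total expected citations ≥ 85.
mass-spec batch + NMR block reaches 87 using 15 h.
No combination under 15 h hits 85.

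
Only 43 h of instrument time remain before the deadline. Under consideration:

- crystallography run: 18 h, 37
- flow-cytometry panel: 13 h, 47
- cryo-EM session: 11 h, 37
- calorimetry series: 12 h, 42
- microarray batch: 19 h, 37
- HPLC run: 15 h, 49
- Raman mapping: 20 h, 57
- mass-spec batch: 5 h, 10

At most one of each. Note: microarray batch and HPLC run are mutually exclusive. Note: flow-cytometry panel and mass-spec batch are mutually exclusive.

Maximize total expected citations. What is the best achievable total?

Density check — flow-cytometry panel 3.62, calorimetry series 3.50, cryo-EM session 3.36 are the best per h.
Taking flow-cytometry panel + calorimetry series + HPLC run: 40 h used, 138 in expected citations.

138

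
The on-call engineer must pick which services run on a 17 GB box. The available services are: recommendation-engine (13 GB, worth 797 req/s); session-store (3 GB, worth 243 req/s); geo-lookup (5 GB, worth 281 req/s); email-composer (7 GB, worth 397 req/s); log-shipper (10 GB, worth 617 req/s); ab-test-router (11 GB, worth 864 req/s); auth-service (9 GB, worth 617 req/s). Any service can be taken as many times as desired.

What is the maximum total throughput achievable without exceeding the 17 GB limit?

1350

Greedy by ratio would take 5×session-store: 15 GB used, total 1215.
Dropping 3×session-store frees 9 GB; slotting in ab-test-router (11 GB) lifts the total to 1350 at 17 GB.
Every other selection either busts 17 GB or fails to beat 1350.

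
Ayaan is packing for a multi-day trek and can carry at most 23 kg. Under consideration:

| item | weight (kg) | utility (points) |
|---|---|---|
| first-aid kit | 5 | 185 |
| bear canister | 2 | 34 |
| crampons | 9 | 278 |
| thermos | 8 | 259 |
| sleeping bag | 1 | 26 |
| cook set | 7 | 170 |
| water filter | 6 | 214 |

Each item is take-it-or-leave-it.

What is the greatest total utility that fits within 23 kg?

Taking the top-ratio items first gives first-aid kit + bear canister + thermos + sleeping bag + water filter for 718 (22 kg).
The 8 kg tied up in first-aid kit and bear canister and sleeping bag is better spent on crampons — total rises to 751 (23 kg).
Runner-up first-aid kit + crampons + thermos + sleeping bag tops out at 748.

751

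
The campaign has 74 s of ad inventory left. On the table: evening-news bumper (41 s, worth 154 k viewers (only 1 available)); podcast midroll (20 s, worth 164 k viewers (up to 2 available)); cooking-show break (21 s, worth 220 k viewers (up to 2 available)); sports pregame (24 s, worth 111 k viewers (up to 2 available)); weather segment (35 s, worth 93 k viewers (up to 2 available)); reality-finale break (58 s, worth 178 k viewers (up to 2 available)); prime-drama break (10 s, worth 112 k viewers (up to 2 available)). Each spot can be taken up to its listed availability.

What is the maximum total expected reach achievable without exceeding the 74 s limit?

716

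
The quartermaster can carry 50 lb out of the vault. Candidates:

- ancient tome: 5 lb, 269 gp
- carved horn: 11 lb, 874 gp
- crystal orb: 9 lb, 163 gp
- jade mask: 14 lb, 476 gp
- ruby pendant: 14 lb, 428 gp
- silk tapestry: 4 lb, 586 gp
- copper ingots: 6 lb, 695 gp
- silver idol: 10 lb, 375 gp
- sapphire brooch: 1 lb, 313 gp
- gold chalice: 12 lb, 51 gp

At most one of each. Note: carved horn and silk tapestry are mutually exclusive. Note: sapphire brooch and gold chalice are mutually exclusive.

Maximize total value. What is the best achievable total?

Best packing: ancient tome + carved horn + jade mask + copper ingots + silver idol + sapphire brooch — 47 lb, 3002 total.

3002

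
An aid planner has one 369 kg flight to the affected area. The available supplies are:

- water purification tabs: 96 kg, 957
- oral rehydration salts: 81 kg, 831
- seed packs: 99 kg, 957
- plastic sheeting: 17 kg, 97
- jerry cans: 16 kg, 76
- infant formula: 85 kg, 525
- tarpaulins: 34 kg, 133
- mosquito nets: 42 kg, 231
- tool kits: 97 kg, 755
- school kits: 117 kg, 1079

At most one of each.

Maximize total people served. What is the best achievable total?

3271

Ranking by ratio (people served/kg): oral rehydration salts 10.26, water purification tabs 9.97, seed packs 9.67.
The ratio heuristic lands on water purification tabs + oral rehydration salts + seed packs + infant formula (3270) but leaves 8 kg idle.
A better packing is water purification tabs + oral rehydration salts + plastic sheeting + jerry cans + mosquito nets + school kits: 369 kg, total 3271.
The closest alternative, water purification tabs + oral rehydration salts + seed packs + infant formula, reaches only 3270.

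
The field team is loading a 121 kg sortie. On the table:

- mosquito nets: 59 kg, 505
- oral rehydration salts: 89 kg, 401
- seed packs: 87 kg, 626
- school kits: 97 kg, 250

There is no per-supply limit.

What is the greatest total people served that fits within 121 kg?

1010

Density check — mosquito nets 8.56, seed packs 7.20, oral rehydration salts 4.51, school kits 2.58 are the best per kg.
Taking 2×mosquito nets: 118 kg used, 1010 in people served.
That's the maximum — no swap from here does better than 1010.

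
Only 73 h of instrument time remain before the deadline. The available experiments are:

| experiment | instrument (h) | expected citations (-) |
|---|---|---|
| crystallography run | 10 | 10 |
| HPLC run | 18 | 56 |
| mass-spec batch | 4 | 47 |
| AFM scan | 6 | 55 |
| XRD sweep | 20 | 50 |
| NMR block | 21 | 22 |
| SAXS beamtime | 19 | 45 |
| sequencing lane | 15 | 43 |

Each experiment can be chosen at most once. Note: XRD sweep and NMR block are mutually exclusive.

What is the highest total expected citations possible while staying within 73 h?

261

The ratio ordering already packs tightly: crystallography run + HPLC run + mass-spec batch + AFM scan + XRD sweep + sequencing lane, 73 h, 261.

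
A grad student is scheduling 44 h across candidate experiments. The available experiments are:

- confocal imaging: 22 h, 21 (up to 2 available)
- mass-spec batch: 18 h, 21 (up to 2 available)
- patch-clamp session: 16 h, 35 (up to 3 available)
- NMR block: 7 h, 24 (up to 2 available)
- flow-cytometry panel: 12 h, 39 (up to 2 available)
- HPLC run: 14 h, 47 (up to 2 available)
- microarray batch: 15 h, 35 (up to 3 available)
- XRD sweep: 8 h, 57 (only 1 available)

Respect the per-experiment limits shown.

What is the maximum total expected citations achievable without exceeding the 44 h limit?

By expected citations per h: XRD sweep 7.12, NMR block 3.43, HPLC run 3.36, flow-cytometry panel 3.25 lead.
The ratio heuristic lands on 2×NMR block + HPLC run + XRD sweep (152) but leaves 8 h idle.
Replace NMR block with HPLC run: the trade gains 23 net, giving 175 at 43 h.
That's the maximum — no swap from here does better than 175.

175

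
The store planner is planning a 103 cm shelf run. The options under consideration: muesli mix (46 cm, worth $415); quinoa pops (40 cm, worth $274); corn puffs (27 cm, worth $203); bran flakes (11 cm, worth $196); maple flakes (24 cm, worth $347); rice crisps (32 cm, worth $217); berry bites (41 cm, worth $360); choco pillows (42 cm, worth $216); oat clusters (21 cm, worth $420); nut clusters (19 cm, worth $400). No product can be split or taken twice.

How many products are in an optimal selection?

Optimal total is 1566.
For example corn puffs + bran flakes + maple flakes + oat clusters + nut clusters achieves it, using 102 cm.
All optima have 5 products.

5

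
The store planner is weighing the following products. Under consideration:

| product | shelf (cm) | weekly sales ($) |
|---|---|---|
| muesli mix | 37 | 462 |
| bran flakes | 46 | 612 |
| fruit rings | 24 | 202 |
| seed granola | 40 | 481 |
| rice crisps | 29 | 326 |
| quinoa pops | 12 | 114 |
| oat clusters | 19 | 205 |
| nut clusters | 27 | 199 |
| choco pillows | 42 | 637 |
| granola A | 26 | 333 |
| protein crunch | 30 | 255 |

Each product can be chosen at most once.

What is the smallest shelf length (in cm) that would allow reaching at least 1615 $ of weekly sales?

124

Need the lightest bundle worth ≥ 1615.
muesli mix + oat clusters + choco pillows + granola A: 1637 weekly sales at 124 cm.
Any bundle with less than 124 cm falls short of 1615.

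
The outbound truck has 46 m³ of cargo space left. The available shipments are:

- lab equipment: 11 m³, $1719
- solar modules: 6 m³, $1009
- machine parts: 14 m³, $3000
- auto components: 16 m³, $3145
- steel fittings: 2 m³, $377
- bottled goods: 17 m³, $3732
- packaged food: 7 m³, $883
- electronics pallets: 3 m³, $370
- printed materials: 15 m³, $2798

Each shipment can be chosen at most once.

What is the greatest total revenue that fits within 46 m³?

A density-first pass picks solar modules + machine parts + steel fittings + bottled goods + packaged food — 9001 at 46 m³.
The 15 m³ tied up in solar modules and steel fittings and packaged food is better spent on printed materials — total rises to 9530 (46 m³).
The closest alternative, solar modules + machine parts + steel fittings + bottled goods + packaged food, reaches only 9001.

9530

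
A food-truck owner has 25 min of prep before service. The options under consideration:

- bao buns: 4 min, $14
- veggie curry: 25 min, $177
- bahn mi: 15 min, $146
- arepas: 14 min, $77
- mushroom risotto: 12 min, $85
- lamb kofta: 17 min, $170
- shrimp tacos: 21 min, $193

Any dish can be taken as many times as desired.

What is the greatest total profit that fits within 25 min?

207

A density-first pass picks 2×bao buns + lamb kofta — 198 at 25 min.
The 21 min tied up in bao buns and lamb kofta is better spent on shrimp tacos — total rises to 207 (25 min).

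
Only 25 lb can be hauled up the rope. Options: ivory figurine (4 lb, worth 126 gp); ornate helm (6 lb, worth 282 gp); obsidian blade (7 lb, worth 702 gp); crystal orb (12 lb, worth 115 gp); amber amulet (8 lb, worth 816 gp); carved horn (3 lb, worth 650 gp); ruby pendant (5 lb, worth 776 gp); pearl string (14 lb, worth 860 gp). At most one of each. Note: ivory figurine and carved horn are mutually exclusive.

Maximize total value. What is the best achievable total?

Taking obsidian blade + amber amulet + carved horn + ruby pendant: 23 lb used, 2944 in value.
Runner-up ornate helm + amber amulet + carved horn + ruby pendant tops out at 2524.

2944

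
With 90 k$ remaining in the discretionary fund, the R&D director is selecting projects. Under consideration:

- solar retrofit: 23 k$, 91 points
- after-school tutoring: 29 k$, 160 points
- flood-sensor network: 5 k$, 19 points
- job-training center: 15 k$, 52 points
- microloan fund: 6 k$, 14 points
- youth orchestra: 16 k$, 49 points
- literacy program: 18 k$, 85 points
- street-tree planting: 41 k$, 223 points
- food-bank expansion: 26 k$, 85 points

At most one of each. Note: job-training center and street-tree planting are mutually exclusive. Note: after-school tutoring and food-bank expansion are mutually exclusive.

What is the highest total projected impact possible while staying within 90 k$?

Taking after-school tutoring + literacy program + street-tree planting: 88 k$ used, 468 in projected impact.

468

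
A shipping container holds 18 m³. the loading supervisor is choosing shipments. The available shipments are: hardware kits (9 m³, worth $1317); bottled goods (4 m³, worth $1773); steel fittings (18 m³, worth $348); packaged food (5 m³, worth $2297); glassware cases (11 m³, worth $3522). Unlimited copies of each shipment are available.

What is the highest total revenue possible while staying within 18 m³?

8140

Filling by ratio: 3×packaged food for 6891, with 3 m³ left unused.
Dropping packaged food frees 5 m³; slotting in 2×bottled goods (8 m³) lifts the total to 8140 at 18 m³.
Every other selection either busts 18 m³ or fails to beat 8140.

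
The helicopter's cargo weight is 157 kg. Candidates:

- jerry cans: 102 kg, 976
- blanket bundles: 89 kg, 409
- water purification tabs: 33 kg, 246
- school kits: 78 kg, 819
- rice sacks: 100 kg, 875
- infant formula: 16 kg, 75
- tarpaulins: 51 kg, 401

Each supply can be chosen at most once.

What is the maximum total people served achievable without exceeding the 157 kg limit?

1377

By people served per kg: school kits 10.50, jerry cans 9.57, rice sacks 8.75 lead.
Greedy by ratio would take school kits + infant formula + tarpaulins: 145 kg used, total 1295.
Dropping school kits and infant formula frees 94 kg; slotting in jerry cans (102 kg) lifts the total to 1377 at 153 kg.
Runner-up jerry cans + water purification tabs + infant formula tops out at 1297.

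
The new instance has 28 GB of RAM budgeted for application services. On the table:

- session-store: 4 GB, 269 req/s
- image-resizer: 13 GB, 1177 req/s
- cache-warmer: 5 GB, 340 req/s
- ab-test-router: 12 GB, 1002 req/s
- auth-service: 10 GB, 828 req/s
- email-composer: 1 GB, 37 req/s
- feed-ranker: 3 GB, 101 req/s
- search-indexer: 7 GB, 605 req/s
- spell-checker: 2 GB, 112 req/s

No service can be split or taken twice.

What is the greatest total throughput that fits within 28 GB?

2345

Taking the top-ratio services first gives image-resizer + cache-warmer + email-composer + search-indexer + spell-checker for 2271 (28 GB).
The 10 GB tied up in email-composer and search-indexer and spell-checker is better spent on auth-service — total rises to 2345 (28 GB).
Next best is image-resizer + ab-test-router + email-composer + spell-checker at 2328 (28 GB) — short by 17.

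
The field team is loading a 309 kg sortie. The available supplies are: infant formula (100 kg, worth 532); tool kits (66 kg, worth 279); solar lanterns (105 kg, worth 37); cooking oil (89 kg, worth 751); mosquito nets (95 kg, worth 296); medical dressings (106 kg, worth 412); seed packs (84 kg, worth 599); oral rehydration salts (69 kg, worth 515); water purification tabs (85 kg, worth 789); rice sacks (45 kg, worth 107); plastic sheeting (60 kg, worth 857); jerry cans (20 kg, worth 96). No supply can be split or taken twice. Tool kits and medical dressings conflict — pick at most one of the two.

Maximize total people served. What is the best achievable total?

2912

Density check — plastic sheeting 14.28, water purification tabs 9.28, cooking oil 8.44, oral rehydration salts 7.46 are the best per kg.
Taking cooking oil + oral rehydration salts + water purification tabs + plastic sheeting: 303 kg used, 2912 in people served.
Next best is seed packs + oral rehydration salts + water purification tabs + plastic sheeting at 2760 (298 kg) — short by 152.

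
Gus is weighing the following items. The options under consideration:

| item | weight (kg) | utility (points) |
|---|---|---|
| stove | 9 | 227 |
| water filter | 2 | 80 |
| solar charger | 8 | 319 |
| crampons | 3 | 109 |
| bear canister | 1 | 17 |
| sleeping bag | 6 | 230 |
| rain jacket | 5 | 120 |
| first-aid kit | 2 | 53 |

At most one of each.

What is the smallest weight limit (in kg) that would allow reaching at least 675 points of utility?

18

Minimise kg subject to total utility ≥ 675.
solar charger + crampons + bear canister + sleeping bag reaches 675 using 18 kg.
No combination under 18 kg hits 675.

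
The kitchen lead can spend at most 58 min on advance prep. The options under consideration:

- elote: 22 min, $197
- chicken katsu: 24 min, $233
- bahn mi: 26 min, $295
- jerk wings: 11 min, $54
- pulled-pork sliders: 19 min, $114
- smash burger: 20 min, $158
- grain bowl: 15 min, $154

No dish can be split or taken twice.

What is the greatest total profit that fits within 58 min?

528

Density check — bahn mi 11.35, grain bowl 10.27, chicken katsu 9.71, elote 8.95 are the best per min.
A density-first pass picks bahn mi + jerk wings + grain bowl — 503 at 52 min.
The 26 min tied up in jerk wings and grain bowl is better spent on chicken katsu — total rises to 528 (50 min).
Every other selection either busts 58 min or fails to beat 528.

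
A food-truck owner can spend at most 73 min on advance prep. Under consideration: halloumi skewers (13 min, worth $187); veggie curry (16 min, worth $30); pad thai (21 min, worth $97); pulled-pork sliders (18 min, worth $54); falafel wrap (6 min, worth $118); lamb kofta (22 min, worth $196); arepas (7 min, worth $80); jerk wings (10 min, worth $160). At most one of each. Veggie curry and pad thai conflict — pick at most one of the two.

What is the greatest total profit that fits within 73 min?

758

Density check — falafel wrap 19.67, jerk wings 16.00, halloumi skewers 14.38 are the best per min.
Taking the top-ratio dishes first gives halloumi skewers + falafel wrap + lamb kofta + arepas + jerk wings for 741 (58 min).
Replace arepas with pad thai: the trade gains 17 net, giving 758 at 72 min.
Nothing else feasible within 73 min beats 758.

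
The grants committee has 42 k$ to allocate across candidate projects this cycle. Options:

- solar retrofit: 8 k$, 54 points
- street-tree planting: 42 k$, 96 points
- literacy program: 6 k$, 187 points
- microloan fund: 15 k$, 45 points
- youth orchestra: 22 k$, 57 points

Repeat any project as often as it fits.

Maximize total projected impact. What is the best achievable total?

1309

Best packing: 7×literacy program — 42 k$, 1309 total.
That's the maximum — no swap from here does better than 1309.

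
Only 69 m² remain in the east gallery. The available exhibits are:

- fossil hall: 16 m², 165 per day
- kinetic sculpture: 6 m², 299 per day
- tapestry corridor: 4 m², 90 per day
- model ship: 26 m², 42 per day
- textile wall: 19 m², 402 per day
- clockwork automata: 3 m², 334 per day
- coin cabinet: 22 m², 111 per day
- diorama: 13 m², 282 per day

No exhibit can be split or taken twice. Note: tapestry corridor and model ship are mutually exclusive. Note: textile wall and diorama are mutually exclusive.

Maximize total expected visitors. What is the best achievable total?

Density check — clockwork automata 111.33, kinetic sculpture 49.83, tapestry corridor 22.50 are the best per m².
Best packing: fossil hall + kinetic sculpture + textile wall + clockwork automata + coin cabinet — 66 m², 1311 total.
Next best is fossil hall + kinetic sculpture + tapestry corridor + textile wall + clockwork automata at 1290 (48 m²) — short by 21.

1311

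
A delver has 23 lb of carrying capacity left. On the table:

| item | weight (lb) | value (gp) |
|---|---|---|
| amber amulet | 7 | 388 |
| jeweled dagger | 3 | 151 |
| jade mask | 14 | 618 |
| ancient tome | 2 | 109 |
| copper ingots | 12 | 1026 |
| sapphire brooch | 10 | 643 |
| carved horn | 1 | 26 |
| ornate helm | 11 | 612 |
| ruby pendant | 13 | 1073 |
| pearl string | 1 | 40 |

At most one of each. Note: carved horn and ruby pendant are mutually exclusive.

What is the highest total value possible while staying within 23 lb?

1716

A density-first pass picks copper ingots + sapphire brooch + pearl string — 1709 at 23 lb.
Replace copper ingots and pearl string with ruby pendant: the trade gains 7 net, giving 1716 at 23 lb.
That's the maximum — no feasible swap from here does better than 1716.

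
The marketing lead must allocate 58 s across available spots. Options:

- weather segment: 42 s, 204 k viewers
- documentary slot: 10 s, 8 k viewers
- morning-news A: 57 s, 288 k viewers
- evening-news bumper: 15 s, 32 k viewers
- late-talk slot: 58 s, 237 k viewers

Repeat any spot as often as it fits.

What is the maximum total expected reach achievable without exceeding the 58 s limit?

288

Best packing: morning-news A — 57 s, 288 total.
The spare 1 s is too small for any remaining spot, and no exchange beats 288.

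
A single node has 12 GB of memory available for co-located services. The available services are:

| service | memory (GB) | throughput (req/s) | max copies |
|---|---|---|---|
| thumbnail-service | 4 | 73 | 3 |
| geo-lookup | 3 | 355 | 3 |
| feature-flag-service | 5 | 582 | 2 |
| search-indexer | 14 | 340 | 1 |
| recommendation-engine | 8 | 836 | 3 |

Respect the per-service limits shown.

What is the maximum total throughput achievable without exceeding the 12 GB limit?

By throughput per GB: geo-lookup 118.33, feature-flag-service 116.40, recommendation-engine 104.50, search-indexer 24.29 lead.
Filling by ratio: 3×geo-lookup for 1065, with 3 GB left unused.
Replace geo-lookup with feature-flag-service: the trade gains 227 net, giving 1292 at 11 GB.

1292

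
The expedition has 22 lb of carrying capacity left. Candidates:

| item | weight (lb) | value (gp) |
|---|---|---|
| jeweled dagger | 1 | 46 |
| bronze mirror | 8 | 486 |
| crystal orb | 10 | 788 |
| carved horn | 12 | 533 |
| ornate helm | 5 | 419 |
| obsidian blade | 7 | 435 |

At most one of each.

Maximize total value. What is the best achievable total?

1642

Crystal orb + ornate helm + obsidian blade uses 22 of the 22 lb and totals 1642.
Runner-up jeweled dagger + bronze mirror + ornate helm + obsidian blade tops out at 1386.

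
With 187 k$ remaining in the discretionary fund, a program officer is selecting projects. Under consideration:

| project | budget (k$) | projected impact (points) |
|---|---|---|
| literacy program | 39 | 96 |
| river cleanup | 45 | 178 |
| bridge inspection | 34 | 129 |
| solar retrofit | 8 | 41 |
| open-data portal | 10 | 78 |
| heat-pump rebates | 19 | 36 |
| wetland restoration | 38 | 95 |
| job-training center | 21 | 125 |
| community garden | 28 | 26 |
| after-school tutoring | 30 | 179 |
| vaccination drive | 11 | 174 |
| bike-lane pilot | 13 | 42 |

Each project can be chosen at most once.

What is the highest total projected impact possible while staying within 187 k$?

The ratio ordering already packs tightly: river cleanup + bridge inspection + solar retrofit + open-data portal + job-training center + after-school tutoring + vaccination drive + bike-lane pilot, 172 k$, 946.

946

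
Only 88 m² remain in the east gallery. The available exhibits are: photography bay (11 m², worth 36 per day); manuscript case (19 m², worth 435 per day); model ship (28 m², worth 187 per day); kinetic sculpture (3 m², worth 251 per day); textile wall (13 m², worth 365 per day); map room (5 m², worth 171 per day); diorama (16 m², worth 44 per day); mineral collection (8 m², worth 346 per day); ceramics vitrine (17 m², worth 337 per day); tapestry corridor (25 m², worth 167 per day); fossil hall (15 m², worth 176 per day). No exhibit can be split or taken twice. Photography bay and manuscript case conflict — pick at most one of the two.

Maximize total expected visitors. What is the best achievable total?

2081

The ratio ordering already packs tightly: manuscript case + kinetic sculpture + textile wall + map room + mineral collection + ceramics vitrine + fossil hall, 80 m², 2081.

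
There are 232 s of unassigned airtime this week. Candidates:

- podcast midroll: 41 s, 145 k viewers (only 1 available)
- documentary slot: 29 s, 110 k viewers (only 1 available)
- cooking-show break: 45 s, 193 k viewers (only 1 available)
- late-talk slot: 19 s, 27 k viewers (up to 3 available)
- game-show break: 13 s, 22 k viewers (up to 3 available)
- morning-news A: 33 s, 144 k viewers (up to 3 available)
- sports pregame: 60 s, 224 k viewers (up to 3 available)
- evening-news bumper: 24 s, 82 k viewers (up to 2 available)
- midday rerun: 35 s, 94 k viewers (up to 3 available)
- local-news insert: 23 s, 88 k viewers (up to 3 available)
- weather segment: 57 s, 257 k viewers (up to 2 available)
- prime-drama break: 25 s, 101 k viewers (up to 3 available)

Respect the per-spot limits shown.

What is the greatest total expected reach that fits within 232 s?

By expected reach per s: weather segment 4.51, morning-news A 4.36, cooking-show break 4.29 lead.
Taking the top-ratio spots first gives game-show break + 3×morning-news A + 2×weather segment for 968 (226 s).
Replace game-show break and morning-news A with 2×prime-drama break: the trade gains 36 net, giving 1004 at 230 s.
Nothing else within 232 s beats 1004.

1004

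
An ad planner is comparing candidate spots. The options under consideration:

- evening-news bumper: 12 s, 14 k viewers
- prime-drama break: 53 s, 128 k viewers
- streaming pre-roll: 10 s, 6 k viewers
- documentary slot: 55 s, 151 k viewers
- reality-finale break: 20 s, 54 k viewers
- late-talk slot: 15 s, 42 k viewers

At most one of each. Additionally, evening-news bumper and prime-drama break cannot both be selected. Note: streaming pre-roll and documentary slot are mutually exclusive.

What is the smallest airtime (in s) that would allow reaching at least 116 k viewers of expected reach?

53

Minimise s subject to total expected reach ≥ 116.
prime-drama break reaches 128 using 53 s.
No combination under 53 s hits 116.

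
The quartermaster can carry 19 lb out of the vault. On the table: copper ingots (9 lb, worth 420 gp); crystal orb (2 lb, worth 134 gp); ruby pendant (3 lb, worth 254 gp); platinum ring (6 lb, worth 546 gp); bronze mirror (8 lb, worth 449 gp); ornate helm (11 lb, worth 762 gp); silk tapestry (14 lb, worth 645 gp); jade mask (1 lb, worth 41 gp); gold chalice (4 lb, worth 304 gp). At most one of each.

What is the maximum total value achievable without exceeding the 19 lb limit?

Taking the top-ratio items first gives crystal orb + ruby pendant + platinum ring + jade mask + gold chalice for 1279 (16 lb).
Replace ruby pendant and jade mask and gold chalice with ornate helm: the trade gains 163 net, giving 1442 at 19 lb.
Next best is crystal orb + ruby pendant + platinum ring + bronze mirror at 1383 (19 lb) — short by 59.

1442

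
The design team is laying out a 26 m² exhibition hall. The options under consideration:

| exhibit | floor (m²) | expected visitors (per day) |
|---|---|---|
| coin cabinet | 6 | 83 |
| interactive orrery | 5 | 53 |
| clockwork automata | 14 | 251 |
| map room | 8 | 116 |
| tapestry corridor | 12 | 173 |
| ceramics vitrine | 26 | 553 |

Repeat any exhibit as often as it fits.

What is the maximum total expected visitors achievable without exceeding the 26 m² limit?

553

Ceramics vitrine uses 26 of the 26 m² and totals 553.
That's the maximum — no swap from here does better than 553.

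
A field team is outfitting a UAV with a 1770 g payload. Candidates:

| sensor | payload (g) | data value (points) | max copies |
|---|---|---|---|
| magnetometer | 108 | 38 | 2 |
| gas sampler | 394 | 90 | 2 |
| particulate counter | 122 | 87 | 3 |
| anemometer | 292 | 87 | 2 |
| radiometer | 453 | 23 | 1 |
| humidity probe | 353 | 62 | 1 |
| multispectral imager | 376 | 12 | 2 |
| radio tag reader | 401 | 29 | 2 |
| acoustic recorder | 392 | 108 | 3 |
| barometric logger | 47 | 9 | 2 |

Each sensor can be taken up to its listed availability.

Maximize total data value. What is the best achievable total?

Filling by ratio: 2×magnetometer + 3×particulate counter + 2×anemometer + acoustic recorder + 2×barometric logger for 637, with 118 g left unused.
Replace 2×anemometer and 2×barometric logger with 2×acoustic recorder: the trade gains 24 net, giving 661 at 1758 g.
No other feasible combination exceeds 661.

661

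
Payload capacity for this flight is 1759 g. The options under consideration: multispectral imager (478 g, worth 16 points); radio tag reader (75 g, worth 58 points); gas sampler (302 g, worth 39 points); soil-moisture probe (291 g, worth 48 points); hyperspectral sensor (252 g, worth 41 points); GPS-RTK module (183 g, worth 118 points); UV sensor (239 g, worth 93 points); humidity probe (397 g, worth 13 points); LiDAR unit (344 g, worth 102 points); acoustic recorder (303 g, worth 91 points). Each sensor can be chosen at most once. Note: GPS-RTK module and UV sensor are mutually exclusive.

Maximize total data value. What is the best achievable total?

Ranking by ratio (data value/g): radio tag reader 0.77, GPS-RTK module 0.64, UV sensor 0.39.
Radio tag reader + gas sampler + soil-moisture probe + hyperspectral sensor + GPS-RTK module + LiDAR unit + acoustic recorder uses 1750 of the 1759 g and totals 497.
Every other selection either busts 1759 g or breaks a pairing rule or fails to beat 497.

497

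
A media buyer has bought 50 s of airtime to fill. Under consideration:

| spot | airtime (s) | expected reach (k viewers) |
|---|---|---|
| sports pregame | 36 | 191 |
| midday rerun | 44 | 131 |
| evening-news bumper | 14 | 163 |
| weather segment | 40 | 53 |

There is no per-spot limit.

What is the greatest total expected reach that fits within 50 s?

489

Best packing: 3×evening-news bumper — 42 s, 489 total.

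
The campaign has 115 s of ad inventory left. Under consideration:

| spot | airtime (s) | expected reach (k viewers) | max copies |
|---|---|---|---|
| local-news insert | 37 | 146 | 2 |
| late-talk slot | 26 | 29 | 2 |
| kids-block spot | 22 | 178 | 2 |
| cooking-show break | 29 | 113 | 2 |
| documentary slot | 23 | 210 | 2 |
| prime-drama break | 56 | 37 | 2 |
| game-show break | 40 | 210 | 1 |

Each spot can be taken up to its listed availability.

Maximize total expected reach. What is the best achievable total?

808

Ranking by ratio (expected reach/s): documentary slot 9.13, kids-block spot 8.09, game-show break 5.25, local-news insert 3.95.
Greedy by ratio would take 2×kids-block spot + 2×documentary slot: 90 s used, total 776.
The 22 s tied up in kids-block spot is better spent on game-show break — total rises to 808 (108 s).
Nothing else within 115 s beats 808.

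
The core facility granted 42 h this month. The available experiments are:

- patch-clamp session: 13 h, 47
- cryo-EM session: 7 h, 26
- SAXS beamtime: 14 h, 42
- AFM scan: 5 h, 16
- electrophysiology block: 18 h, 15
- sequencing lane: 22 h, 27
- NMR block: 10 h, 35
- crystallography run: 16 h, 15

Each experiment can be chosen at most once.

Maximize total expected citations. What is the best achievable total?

140

By expected citations per h: cryo-EM session 3.71, patch-clamp session 3.62, NMR block 3.50 lead.
The ratio heuristic lands on patch-clamp session + cryo-EM session + AFM scan + NMR block (124) but leaves 7 h idle.
The 7 h tied up in cryo-EM session is better spent on SAXS beamtime — total rises to 140 (42 h).
Every other selection either busts 42 h or fails to beat 140.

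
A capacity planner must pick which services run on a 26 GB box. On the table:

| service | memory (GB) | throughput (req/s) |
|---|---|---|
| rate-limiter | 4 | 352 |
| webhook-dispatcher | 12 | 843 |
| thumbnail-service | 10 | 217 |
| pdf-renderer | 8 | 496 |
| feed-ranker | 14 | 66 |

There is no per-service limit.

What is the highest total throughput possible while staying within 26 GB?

2112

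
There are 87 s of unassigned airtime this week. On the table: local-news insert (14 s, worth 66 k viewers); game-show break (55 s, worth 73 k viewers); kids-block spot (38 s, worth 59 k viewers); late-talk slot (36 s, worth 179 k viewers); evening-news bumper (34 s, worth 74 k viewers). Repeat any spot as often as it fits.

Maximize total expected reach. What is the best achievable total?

Taking local-news insert + 2×late-talk slot: 86 s used, 424 in expected reach.

424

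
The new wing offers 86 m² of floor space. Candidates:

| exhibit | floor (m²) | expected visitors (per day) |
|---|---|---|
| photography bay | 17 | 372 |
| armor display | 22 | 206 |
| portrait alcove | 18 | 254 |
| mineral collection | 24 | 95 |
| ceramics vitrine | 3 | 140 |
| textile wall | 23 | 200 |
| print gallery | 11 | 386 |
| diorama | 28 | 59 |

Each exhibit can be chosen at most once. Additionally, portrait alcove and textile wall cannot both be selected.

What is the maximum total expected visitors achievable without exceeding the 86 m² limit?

Density check — ceramics vitrine 46.67, print gallery 35.09, photography bay 21.88, portrait alcove 14.11 are the best per m².
Taking photography bay + armor display + portrait alcove + ceramics vitrine + print gallery: 71 m² used, 1358 in expected visitors.
Runner-up photography bay + armor display + ceramics vitrine + textile wall + print gallery tops out at 1304.

1358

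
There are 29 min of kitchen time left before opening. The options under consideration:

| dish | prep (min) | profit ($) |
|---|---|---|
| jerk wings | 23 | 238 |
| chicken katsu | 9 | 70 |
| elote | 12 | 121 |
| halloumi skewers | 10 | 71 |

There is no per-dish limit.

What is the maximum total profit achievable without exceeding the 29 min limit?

The ratio heuristic lands on jerk wings (238) but leaves 6 min idle.
Replace jerk wings with 2×elote: the trade gains 4 net, giving 242 at 24 min.
No other feasible combination exceeds 242.

242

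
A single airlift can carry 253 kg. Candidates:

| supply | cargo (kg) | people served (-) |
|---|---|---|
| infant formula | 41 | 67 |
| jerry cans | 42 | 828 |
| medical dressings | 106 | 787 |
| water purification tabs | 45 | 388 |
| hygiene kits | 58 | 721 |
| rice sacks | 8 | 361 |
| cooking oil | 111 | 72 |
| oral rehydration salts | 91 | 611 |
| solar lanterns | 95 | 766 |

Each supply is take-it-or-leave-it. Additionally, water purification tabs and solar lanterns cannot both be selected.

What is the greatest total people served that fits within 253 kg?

2909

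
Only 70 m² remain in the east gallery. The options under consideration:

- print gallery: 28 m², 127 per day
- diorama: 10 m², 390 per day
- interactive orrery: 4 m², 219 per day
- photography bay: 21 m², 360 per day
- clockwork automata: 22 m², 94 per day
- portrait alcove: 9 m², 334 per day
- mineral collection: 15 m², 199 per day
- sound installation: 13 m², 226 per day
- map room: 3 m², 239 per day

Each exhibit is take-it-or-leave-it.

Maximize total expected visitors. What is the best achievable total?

1768

By expected visitors per m²: map room 79.67, interactive orrery 54.75, diorama 39.00, portrait alcove 37.11 lead.
The ratio ordering already packs tightly: diorama + interactive orrery + photography bay + portrait alcove + sound installation + map room, 60 m², 1768.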